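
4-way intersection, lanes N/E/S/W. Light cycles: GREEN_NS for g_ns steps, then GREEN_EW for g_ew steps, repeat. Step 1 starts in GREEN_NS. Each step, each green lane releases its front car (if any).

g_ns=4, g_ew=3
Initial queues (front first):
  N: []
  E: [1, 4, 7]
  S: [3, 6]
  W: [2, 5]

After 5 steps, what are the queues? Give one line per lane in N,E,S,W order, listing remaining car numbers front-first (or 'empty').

Step 1 [NS]: N:empty,E:wait,S:car3-GO,W:wait | queues: N=0 E=3 S=1 W=2
Step 2 [NS]: N:empty,E:wait,S:car6-GO,W:wait | queues: N=0 E=3 S=0 W=2
Step 3 [NS]: N:empty,E:wait,S:empty,W:wait | queues: N=0 E=3 S=0 W=2
Step 4 [NS]: N:empty,E:wait,S:empty,W:wait | queues: N=0 E=3 S=0 W=2
Step 5 [EW]: N:wait,E:car1-GO,S:wait,W:car2-GO | queues: N=0 E=2 S=0 W=1

N: empty
E: 4 7
S: empty
W: 5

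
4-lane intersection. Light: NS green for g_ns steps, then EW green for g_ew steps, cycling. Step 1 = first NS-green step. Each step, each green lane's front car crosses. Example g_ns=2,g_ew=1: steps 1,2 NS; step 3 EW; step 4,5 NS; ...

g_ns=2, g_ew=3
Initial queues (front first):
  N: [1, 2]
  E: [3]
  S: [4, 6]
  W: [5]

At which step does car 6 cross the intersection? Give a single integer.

Step 1 [NS]: N:car1-GO,E:wait,S:car4-GO,W:wait | queues: N=1 E=1 S=1 W=1
Step 2 [NS]: N:car2-GO,E:wait,S:car6-GO,W:wait | queues: N=0 E=1 S=0 W=1
Step 3 [EW]: N:wait,E:car3-GO,S:wait,W:car5-GO | queues: N=0 E=0 S=0 W=0
Car 6 crosses at step 2

2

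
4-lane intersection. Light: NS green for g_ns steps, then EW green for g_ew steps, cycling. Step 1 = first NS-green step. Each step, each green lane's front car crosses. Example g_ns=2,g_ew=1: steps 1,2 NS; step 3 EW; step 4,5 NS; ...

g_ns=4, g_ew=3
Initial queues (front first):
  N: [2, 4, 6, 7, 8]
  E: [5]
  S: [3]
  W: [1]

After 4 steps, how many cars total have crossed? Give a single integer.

Step 1 [NS]: N:car2-GO,E:wait,S:car3-GO,W:wait | queues: N=4 E=1 S=0 W=1
Step 2 [NS]: N:car4-GO,E:wait,S:empty,W:wait | queues: N=3 E=1 S=0 W=1
Step 3 [NS]: N:car6-GO,E:wait,S:empty,W:wait | queues: N=2 E=1 S=0 W=1
Step 4 [NS]: N:car7-GO,E:wait,S:empty,W:wait | queues: N=1 E=1 S=0 W=1
Cars crossed by step 4: 5

Answer: 5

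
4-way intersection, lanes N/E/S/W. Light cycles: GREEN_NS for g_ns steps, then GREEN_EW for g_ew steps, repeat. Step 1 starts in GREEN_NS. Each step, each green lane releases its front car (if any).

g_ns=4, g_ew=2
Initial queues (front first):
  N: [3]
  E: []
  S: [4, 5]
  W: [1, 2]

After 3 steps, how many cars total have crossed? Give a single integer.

Step 1 [NS]: N:car3-GO,E:wait,S:car4-GO,W:wait | queues: N=0 E=0 S=1 W=2
Step 2 [NS]: N:empty,E:wait,S:car5-GO,W:wait | queues: N=0 E=0 S=0 W=2
Step 3 [NS]: N:empty,E:wait,S:empty,W:wait | queues: N=0 E=0 S=0 W=2
Cars crossed by step 3: 3

Answer: 3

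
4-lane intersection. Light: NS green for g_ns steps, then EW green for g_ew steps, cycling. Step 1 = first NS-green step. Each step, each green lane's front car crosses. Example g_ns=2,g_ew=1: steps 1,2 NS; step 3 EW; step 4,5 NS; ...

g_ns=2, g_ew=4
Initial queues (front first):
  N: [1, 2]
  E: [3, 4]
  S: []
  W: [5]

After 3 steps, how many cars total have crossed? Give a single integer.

Answer: 4

Derivation:
Step 1 [NS]: N:car1-GO,E:wait,S:empty,W:wait | queues: N=1 E=2 S=0 W=1
Step 2 [NS]: N:car2-GO,E:wait,S:empty,W:wait | queues: N=0 E=2 S=0 W=1
Step 3 [EW]: N:wait,E:car3-GO,S:wait,W:car5-GO | queues: N=0 E=1 S=0 W=0
Cars crossed by step 3: 4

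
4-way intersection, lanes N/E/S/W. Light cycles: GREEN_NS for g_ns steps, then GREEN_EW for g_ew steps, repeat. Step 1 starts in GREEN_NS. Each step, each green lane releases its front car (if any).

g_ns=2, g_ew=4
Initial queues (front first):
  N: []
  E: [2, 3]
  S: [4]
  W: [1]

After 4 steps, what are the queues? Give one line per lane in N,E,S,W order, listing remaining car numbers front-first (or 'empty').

Step 1 [NS]: N:empty,E:wait,S:car4-GO,W:wait | queues: N=0 E=2 S=0 W=1
Step 2 [NS]: N:empty,E:wait,S:empty,W:wait | queues: N=0 E=2 S=0 W=1
Step 3 [EW]: N:wait,E:car2-GO,S:wait,W:car1-GO | queues: N=0 E=1 S=0 W=0
Step 4 [EW]: N:wait,E:car3-GO,S:wait,W:empty | queues: N=0 E=0 S=0 W=0

N: empty
E: empty
S: empty
W: empty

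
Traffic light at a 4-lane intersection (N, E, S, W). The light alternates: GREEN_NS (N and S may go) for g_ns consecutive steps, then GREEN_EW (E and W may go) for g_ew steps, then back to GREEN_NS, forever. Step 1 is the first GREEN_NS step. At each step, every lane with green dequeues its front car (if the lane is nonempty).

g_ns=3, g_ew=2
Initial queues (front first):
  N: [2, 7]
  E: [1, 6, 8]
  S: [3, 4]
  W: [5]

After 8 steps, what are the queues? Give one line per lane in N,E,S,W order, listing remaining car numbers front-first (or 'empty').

Step 1 [NS]: N:car2-GO,E:wait,S:car3-GO,W:wait | queues: N=1 E=3 S=1 W=1
Step 2 [NS]: N:car7-GO,E:wait,S:car4-GO,W:wait | queues: N=0 E=3 S=0 W=1
Step 3 [NS]: N:empty,E:wait,S:empty,W:wait | queues: N=0 E=3 S=0 W=1
Step 4 [EW]: N:wait,E:car1-GO,S:wait,W:car5-GO | queues: N=0 E=2 S=0 W=0
Step 5 [EW]: N:wait,E:car6-GO,S:wait,W:empty | queues: N=0 E=1 S=0 W=0
Step 6 [NS]: N:empty,E:wait,S:empty,W:wait | queues: N=0 E=1 S=0 W=0
Step 7 [NS]: N:empty,E:wait,S:empty,W:wait | queues: N=0 E=1 S=0 W=0
Step 8 [NS]: N:empty,E:wait,S:empty,W:wait | queues: N=0 E=1 S=0 W=0

N: empty
E: 8
S: empty
W: empty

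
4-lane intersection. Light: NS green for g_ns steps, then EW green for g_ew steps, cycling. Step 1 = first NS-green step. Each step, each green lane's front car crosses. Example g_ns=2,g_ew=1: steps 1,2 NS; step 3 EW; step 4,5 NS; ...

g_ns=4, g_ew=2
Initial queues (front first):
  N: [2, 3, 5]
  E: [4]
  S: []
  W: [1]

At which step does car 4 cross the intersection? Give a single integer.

Step 1 [NS]: N:car2-GO,E:wait,S:empty,W:wait | queues: N=2 E=1 S=0 W=1
Step 2 [NS]: N:car3-GO,E:wait,S:empty,W:wait | queues: N=1 E=1 S=0 W=1
Step 3 [NS]: N:car5-GO,E:wait,S:empty,W:wait | queues: N=0 E=1 S=0 W=1
Step 4 [NS]: N:empty,E:wait,S:empty,W:wait | queues: N=0 E=1 S=0 W=1
Step 5 [EW]: N:wait,E:car4-GO,S:wait,W:car1-GO | queues: N=0 E=0 S=0 W=0
Car 4 crosses at step 5

5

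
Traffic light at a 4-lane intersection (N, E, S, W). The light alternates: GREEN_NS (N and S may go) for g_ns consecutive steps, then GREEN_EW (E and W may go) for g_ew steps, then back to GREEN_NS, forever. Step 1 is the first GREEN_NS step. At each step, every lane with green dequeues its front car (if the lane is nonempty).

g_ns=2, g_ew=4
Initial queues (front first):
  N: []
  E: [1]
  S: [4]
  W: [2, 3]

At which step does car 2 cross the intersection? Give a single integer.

Step 1 [NS]: N:empty,E:wait,S:car4-GO,W:wait | queues: N=0 E=1 S=0 W=2
Step 2 [NS]: N:empty,E:wait,S:empty,W:wait | queues: N=0 E=1 S=0 W=2
Step 3 [EW]: N:wait,E:car1-GO,S:wait,W:car2-GO | queues: N=0 E=0 S=0 W=1
Step 4 [EW]: N:wait,E:empty,S:wait,W:car3-GO | queues: N=0 E=0 S=0 W=0
Car 2 crosses at step 3

3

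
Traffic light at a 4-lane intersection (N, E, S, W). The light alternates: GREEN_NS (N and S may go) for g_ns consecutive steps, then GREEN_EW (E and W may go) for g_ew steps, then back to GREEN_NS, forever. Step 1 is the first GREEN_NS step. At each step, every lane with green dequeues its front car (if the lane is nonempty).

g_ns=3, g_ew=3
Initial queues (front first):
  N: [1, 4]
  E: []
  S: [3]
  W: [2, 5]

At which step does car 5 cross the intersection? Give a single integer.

Step 1 [NS]: N:car1-GO,E:wait,S:car3-GO,W:wait | queues: N=1 E=0 S=0 W=2
Step 2 [NS]: N:car4-GO,E:wait,S:empty,W:wait | queues: N=0 E=0 S=0 W=2
Step 3 [NS]: N:empty,E:wait,S:empty,W:wait | queues: N=0 E=0 S=0 W=2
Step 4 [EW]: N:wait,E:empty,S:wait,W:car2-GO | queues: N=0 E=0 S=0 W=1
Step 5 [EW]: N:wait,E:empty,S:wait,W:car5-GO | queues: N=0 E=0 S=0 W=0
Car 5 crosses at step 5

5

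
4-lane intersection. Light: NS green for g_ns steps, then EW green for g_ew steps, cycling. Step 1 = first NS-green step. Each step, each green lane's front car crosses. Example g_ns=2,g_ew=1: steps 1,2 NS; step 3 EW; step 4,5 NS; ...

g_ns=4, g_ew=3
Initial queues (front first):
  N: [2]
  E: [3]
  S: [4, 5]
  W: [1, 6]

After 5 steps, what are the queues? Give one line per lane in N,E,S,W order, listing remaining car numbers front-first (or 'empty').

Step 1 [NS]: N:car2-GO,E:wait,S:car4-GO,W:wait | queues: N=0 E=1 S=1 W=2
Step 2 [NS]: N:empty,E:wait,S:car5-GO,W:wait | queues: N=0 E=1 S=0 W=2
Step 3 [NS]: N:empty,E:wait,S:empty,W:wait | queues: N=0 E=1 S=0 W=2
Step 4 [NS]: N:empty,E:wait,S:empty,W:wait | queues: N=0 E=1 S=0 W=2
Step 5 [EW]: N:wait,E:car3-GO,S:wait,W:car1-GO | queues: N=0 E=0 S=0 W=1

N: empty
E: empty
S: empty
W: 6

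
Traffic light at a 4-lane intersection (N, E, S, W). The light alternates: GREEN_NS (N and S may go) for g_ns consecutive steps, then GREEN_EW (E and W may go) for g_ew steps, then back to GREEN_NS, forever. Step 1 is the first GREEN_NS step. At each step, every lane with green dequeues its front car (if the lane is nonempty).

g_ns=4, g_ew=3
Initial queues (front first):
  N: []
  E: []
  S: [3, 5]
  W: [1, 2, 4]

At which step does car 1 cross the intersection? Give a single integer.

Step 1 [NS]: N:empty,E:wait,S:car3-GO,W:wait | queues: N=0 E=0 S=1 W=3
Step 2 [NS]: N:empty,E:wait,S:car5-GO,W:wait | queues: N=0 E=0 S=0 W=3
Step 3 [NS]: N:empty,E:wait,S:empty,W:wait | queues: N=0 E=0 S=0 W=3
Step 4 [NS]: N:empty,E:wait,S:empty,W:wait | queues: N=0 E=0 S=0 W=3
Step 5 [EW]: N:wait,E:empty,S:wait,W:car1-GO | queues: N=0 E=0 S=0 W=2
Step 6 [EW]: N:wait,E:empty,S:wait,W:car2-GO | queues: N=0 E=0 S=0 W=1
Step 7 [EW]: N:wait,E:empty,S:wait,W:car4-GO | queues: N=0 E=0 S=0 W=0
Car 1 crosses at step 5

5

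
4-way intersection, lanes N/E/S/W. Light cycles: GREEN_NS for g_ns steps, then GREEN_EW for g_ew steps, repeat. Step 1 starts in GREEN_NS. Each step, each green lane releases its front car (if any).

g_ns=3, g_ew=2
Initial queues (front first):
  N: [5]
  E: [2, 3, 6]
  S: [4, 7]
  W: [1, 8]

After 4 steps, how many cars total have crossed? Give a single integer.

Step 1 [NS]: N:car5-GO,E:wait,S:car4-GO,W:wait | queues: N=0 E=3 S=1 W=2
Step 2 [NS]: N:empty,E:wait,S:car7-GO,W:wait | queues: N=0 E=3 S=0 W=2
Step 3 [NS]: N:empty,E:wait,S:empty,W:wait | queues: N=0 E=3 S=0 W=2
Step 4 [EW]: N:wait,E:car2-GO,S:wait,W:car1-GO | queues: N=0 E=2 S=0 W=1
Cars crossed by step 4: 5

Answer: 5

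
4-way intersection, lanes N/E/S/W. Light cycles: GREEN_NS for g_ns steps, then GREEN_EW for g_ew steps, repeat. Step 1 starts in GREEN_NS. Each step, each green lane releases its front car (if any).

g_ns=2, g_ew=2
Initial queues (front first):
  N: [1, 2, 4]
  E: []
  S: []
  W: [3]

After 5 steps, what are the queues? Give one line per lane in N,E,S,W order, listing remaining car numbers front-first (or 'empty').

Step 1 [NS]: N:car1-GO,E:wait,S:empty,W:wait | queues: N=2 E=0 S=0 W=1
Step 2 [NS]: N:car2-GO,E:wait,S:empty,W:wait | queues: N=1 E=0 S=0 W=1
Step 3 [EW]: N:wait,E:empty,S:wait,W:car3-GO | queues: N=1 E=0 S=0 W=0
Step 4 [EW]: N:wait,E:empty,S:wait,W:empty | queues: N=1 E=0 S=0 W=0
Step 5 [NS]: N:car4-GO,E:wait,S:empty,W:wait | queues: N=0 E=0 S=0 W=0

N: empty
E: empty
S: empty
W: empty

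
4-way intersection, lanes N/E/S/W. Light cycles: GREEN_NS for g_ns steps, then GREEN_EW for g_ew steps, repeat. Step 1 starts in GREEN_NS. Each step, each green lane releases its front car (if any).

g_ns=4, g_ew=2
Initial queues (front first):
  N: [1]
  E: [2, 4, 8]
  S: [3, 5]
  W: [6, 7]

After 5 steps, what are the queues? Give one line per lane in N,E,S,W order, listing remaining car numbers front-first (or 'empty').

Step 1 [NS]: N:car1-GO,E:wait,S:car3-GO,W:wait | queues: N=0 E=3 S=1 W=2
Step 2 [NS]: N:empty,E:wait,S:car5-GO,W:wait | queues: N=0 E=3 S=0 W=2
Step 3 [NS]: N:empty,E:wait,S:empty,W:wait | queues: N=0 E=3 S=0 W=2
Step 4 [NS]: N:empty,E:wait,S:empty,W:wait | queues: N=0 E=3 S=0 W=2
Step 5 [EW]: N:wait,E:car2-GO,S:wait,W:car6-GO | queues: N=0 E=2 S=0 W=1

N: empty
E: 4 8
S: empty
W: 7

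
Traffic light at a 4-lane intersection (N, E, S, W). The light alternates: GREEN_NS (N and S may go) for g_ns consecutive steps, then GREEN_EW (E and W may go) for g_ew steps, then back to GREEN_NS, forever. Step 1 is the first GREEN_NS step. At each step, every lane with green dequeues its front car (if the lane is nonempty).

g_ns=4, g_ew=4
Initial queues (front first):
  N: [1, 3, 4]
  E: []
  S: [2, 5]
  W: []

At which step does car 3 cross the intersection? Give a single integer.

Step 1 [NS]: N:car1-GO,E:wait,S:car2-GO,W:wait | queues: N=2 E=0 S=1 W=0
Step 2 [NS]: N:car3-GO,E:wait,S:car5-GO,W:wait | queues: N=1 E=0 S=0 W=0
Step 3 [NS]: N:car4-GO,E:wait,S:empty,W:wait | queues: N=0 E=0 S=0 W=0
Car 3 crosses at step 2

2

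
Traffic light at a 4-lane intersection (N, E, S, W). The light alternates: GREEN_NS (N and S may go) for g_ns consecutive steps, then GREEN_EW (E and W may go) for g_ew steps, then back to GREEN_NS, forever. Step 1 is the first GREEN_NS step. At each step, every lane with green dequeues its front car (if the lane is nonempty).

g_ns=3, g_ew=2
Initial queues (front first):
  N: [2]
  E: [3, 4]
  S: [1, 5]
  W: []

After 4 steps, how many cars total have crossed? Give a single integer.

Answer: 4

Derivation:
Step 1 [NS]: N:car2-GO,E:wait,S:car1-GO,W:wait | queues: N=0 E=2 S=1 W=0
Step 2 [NS]: N:empty,E:wait,S:car5-GO,W:wait | queues: N=0 E=2 S=0 W=0
Step 3 [NS]: N:empty,E:wait,S:empty,W:wait | queues: N=0 E=2 S=0 W=0
Step 4 [EW]: N:wait,E:car3-GO,S:wait,W:empty | queues: N=0 E=1 S=0 W=0
Cars crossed by step 4: 4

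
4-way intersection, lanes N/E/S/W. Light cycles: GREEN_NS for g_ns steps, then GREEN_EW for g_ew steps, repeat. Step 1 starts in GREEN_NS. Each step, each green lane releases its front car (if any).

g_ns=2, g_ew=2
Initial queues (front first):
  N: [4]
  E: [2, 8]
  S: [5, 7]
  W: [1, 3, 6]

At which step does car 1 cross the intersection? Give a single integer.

Step 1 [NS]: N:car4-GO,E:wait,S:car5-GO,W:wait | queues: N=0 E=2 S=1 W=3
Step 2 [NS]: N:empty,E:wait,S:car7-GO,W:wait | queues: N=0 E=2 S=0 W=3
Step 3 [EW]: N:wait,E:car2-GO,S:wait,W:car1-GO | queues: N=0 E=1 S=0 W=2
Step 4 [EW]: N:wait,E:car8-GO,S:wait,W:car3-GO | queues: N=0 E=0 S=0 W=1
Step 5 [NS]: N:empty,E:wait,S:empty,W:wait | queues: N=0 E=0 S=0 W=1
Step 6 [NS]: N:empty,E:wait,S:empty,W:wait | queues: N=0 E=0 S=0 W=1
Step 7 [EW]: N:wait,E:empty,S:wait,W:car6-GO | queues: N=0 E=0 S=0 W=0
Car 1 crosses at step 3

3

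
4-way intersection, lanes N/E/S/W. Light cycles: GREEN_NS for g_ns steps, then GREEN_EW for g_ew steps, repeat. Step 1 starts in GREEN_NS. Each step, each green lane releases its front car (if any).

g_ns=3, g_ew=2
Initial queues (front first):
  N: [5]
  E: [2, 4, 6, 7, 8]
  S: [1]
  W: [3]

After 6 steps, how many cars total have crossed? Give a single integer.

Step 1 [NS]: N:car5-GO,E:wait,S:car1-GO,W:wait | queues: N=0 E=5 S=0 W=1
Step 2 [NS]: N:empty,E:wait,S:empty,W:wait | queues: N=0 E=5 S=0 W=1
Step 3 [NS]: N:empty,E:wait,S:empty,W:wait | queues: N=0 E=5 S=0 W=1
Step 4 [EW]: N:wait,E:car2-GO,S:wait,W:car3-GO | queues: N=0 E=4 S=0 W=0
Step 5 [EW]: N:wait,E:car4-GO,S:wait,W:empty | queues: N=0 E=3 S=0 W=0
Step 6 [NS]: N:empty,E:wait,S:empty,W:wait | queues: N=0 E=3 S=0 W=0
Cars crossed by step 6: 5

Answer: 5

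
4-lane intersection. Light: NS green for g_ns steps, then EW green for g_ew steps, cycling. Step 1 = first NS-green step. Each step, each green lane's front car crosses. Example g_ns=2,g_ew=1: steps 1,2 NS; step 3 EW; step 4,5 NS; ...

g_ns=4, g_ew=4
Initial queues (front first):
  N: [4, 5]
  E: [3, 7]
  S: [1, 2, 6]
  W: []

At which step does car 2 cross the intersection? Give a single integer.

Step 1 [NS]: N:car4-GO,E:wait,S:car1-GO,W:wait | queues: N=1 E=2 S=2 W=0
Step 2 [NS]: N:car5-GO,E:wait,S:car2-GO,W:wait | queues: N=0 E=2 S=1 W=0
Step 3 [NS]: N:empty,E:wait,S:car6-GO,W:wait | queues: N=0 E=2 S=0 W=0
Step 4 [NS]: N:empty,E:wait,S:empty,W:wait | queues: N=0 E=2 S=0 W=0
Step 5 [EW]: N:wait,E:car3-GO,S:wait,W:empty | queues: N=0 E=1 S=0 W=0
Step 6 [EW]: N:wait,E:car7-GO,S:wait,W:empty | queues: N=0 E=0 S=0 W=0
Car 2 crosses at step 2

2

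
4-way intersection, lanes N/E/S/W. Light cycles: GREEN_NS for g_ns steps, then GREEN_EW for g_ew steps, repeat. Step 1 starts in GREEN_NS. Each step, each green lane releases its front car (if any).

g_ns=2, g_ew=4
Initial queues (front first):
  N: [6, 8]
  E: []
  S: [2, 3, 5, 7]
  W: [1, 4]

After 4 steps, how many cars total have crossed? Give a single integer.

Answer: 6

Derivation:
Step 1 [NS]: N:car6-GO,E:wait,S:car2-GO,W:wait | queues: N=1 E=0 S=3 W=2
Step 2 [NS]: N:car8-GO,E:wait,S:car3-GO,W:wait | queues: N=0 E=0 S=2 W=2
Step 3 [EW]: N:wait,E:empty,S:wait,W:car1-GO | queues: N=0 E=0 S=2 W=1
Step 4 [EW]: N:wait,E:empty,S:wait,W:car4-GO | queues: N=0 E=0 S=2 W=0
Cars crossed by step 4: 6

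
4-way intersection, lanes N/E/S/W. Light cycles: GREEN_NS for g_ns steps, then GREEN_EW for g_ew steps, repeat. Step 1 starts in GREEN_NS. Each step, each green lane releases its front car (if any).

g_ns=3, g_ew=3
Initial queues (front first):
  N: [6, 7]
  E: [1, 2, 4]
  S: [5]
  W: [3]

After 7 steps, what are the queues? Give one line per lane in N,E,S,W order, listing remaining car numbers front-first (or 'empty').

Step 1 [NS]: N:car6-GO,E:wait,S:car5-GO,W:wait | queues: N=1 E=3 S=0 W=1
Step 2 [NS]: N:car7-GO,E:wait,S:empty,W:wait | queues: N=0 E=3 S=0 W=1
Step 3 [NS]: N:empty,E:wait,S:empty,W:wait | queues: N=0 E=3 S=0 W=1
Step 4 [EW]: N:wait,E:car1-GO,S:wait,W:car3-GO | queues: N=0 E=2 S=0 W=0
Step 5 [EW]: N:wait,E:car2-GO,S:wait,W:empty | queues: N=0 E=1 S=0 W=0
Step 6 [EW]: N:wait,E:car4-GO,S:wait,W:empty | queues: N=0 E=0 S=0 W=0

N: empty
E: empty
S: empty
W: empty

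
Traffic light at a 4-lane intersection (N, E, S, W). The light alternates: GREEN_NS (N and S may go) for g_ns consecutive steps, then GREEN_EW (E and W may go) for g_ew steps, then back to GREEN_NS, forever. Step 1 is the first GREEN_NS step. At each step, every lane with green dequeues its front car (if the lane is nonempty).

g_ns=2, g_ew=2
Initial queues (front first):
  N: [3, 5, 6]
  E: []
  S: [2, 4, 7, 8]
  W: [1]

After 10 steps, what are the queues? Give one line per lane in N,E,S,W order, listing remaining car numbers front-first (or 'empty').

Step 1 [NS]: N:car3-GO,E:wait,S:car2-GO,W:wait | queues: N=2 E=0 S=3 W=1
Step 2 [NS]: N:car5-GO,E:wait,S:car4-GO,W:wait | queues: N=1 E=0 S=2 W=1
Step 3 [EW]: N:wait,E:empty,S:wait,W:car1-GO | queues: N=1 E=0 S=2 W=0
Step 4 [EW]: N:wait,E:empty,S:wait,W:empty | queues: N=1 E=0 S=2 W=0
Step 5 [NS]: N:car6-GO,E:wait,S:car7-GO,W:wait | queues: N=0 E=0 S=1 W=0
Step 6 [NS]: N:empty,E:wait,S:car8-GO,W:wait | queues: N=0 E=0 S=0 W=0

N: empty
E: empty
S: empty
W: empty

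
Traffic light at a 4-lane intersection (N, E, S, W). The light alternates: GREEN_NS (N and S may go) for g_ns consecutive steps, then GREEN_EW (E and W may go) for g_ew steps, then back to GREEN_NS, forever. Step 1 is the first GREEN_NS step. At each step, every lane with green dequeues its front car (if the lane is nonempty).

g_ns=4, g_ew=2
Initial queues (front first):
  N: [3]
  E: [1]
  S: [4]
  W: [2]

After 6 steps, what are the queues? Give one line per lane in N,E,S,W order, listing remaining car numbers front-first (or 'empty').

Step 1 [NS]: N:car3-GO,E:wait,S:car4-GO,W:wait | queues: N=0 E=1 S=0 W=1
Step 2 [NS]: N:empty,E:wait,S:empty,W:wait | queues: N=0 E=1 S=0 W=1
Step 3 [NS]: N:empty,E:wait,S:empty,W:wait | queues: N=0 E=1 S=0 W=1
Step 4 [NS]: N:empty,E:wait,S:empty,W:wait | queues: N=0 E=1 S=0 W=1
Step 5 [EW]: N:wait,E:car1-GO,S:wait,W:car2-GO | queues: N=0 E=0 S=0 W=0

N: empty
E: empty
S: empty
W: empty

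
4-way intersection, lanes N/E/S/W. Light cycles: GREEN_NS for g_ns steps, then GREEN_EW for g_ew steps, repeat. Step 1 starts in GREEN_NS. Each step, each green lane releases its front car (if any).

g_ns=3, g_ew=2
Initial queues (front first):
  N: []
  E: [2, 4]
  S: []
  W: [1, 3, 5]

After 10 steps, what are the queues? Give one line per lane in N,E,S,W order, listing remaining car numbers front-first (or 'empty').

Step 1 [NS]: N:empty,E:wait,S:empty,W:wait | queues: N=0 E=2 S=0 W=3
Step 2 [NS]: N:empty,E:wait,S:empty,W:wait | queues: N=0 E=2 S=0 W=3
Step 3 [NS]: N:empty,E:wait,S:empty,W:wait | queues: N=0 E=2 S=0 W=3
Step 4 [EW]: N:wait,E:car2-GO,S:wait,W:car1-GO | queues: N=0 E=1 S=0 W=2
Step 5 [EW]: N:wait,E:car4-GO,S:wait,W:car3-GO | queues: N=0 E=0 S=0 W=1
Step 6 [NS]: N:empty,E:wait,S:empty,W:wait | queues: N=0 E=0 S=0 W=1
Step 7 [NS]: N:empty,E:wait,S:empty,W:wait | queues: N=0 E=0 S=0 W=1
Step 8 [NS]: N:empty,E:wait,S:empty,W:wait | queues: N=0 E=0 S=0 W=1
Step 9 [EW]: N:wait,E:empty,S:wait,W:car5-GO | queues: N=0 E=0 S=0 W=0

N: empty
E: empty
S: empty
W: empty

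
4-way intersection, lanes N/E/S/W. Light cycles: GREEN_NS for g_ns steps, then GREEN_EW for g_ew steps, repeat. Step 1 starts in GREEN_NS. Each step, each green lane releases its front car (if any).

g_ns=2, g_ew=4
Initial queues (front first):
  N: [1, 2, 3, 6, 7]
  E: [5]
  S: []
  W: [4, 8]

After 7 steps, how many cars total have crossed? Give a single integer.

Answer: 6

Derivation:
Step 1 [NS]: N:car1-GO,E:wait,S:empty,W:wait | queues: N=4 E=1 S=0 W=2
Step 2 [NS]: N:car2-GO,E:wait,S:empty,W:wait | queues: N=3 E=1 S=0 W=2
Step 3 [EW]: N:wait,E:car5-GO,S:wait,W:car4-GO | queues: N=3 E=0 S=0 W=1
Step 4 [EW]: N:wait,E:empty,S:wait,W:car8-GO | queues: N=3 E=0 S=0 W=0
Step 5 [EW]: N:wait,E:empty,S:wait,W:empty | queues: N=3 E=0 S=0 W=0
Step 6 [EW]: N:wait,E:empty,S:wait,W:empty | queues: N=3 E=0 S=0 W=0
Step 7 [NS]: N:car3-GO,E:wait,S:empty,W:wait | queues: N=2 E=0 S=0 W=0
Cars crossed by step 7: 6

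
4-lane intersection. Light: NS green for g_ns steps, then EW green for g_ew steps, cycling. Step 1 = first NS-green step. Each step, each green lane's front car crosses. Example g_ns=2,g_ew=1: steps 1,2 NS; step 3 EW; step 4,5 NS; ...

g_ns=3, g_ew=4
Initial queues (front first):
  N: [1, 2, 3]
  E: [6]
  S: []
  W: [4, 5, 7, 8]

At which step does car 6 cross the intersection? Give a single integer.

Step 1 [NS]: N:car1-GO,E:wait,S:empty,W:wait | queues: N=2 E=1 S=0 W=4
Step 2 [NS]: N:car2-GO,E:wait,S:empty,W:wait | queues: N=1 E=1 S=0 W=4
Step 3 [NS]: N:car3-GO,E:wait,S:empty,W:wait | queues: N=0 E=1 S=0 W=4
Step 4 [EW]: N:wait,E:car6-GO,S:wait,W:car4-GO | queues: N=0 E=0 S=0 W=3
Step 5 [EW]: N:wait,E:empty,S:wait,W:car5-GO | queues: N=0 E=0 S=0 W=2
Step 6 [EW]: N:wait,E:empty,S:wait,W:car7-GO | queues: N=0 E=0 S=0 W=1
Step 7 [EW]: N:wait,E:empty,S:wait,W:car8-GO | queues: N=0 E=0 S=0 W=0
Car 6 crosses at step 4

4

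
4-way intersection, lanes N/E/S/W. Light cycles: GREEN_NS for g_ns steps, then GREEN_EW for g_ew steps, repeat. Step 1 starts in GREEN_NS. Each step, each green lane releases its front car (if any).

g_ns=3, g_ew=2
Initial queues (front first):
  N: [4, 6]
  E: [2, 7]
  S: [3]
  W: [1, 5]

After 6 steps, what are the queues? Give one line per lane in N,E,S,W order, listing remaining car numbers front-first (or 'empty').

Step 1 [NS]: N:car4-GO,E:wait,S:car3-GO,W:wait | queues: N=1 E=2 S=0 W=2
Step 2 [NS]: N:car6-GO,E:wait,S:empty,W:wait | queues: N=0 E=2 S=0 W=2
Step 3 [NS]: N:empty,E:wait,S:empty,W:wait | queues: N=0 E=2 S=0 W=2
Step 4 [EW]: N:wait,E:car2-GO,S:wait,W:car1-GO | queues: N=0 E=1 S=0 W=1
Step 5 [EW]: N:wait,E:car7-GO,S:wait,W:car5-GO | queues: N=0 E=0 S=0 W=0

N: empty
E: empty
S: empty
W: empty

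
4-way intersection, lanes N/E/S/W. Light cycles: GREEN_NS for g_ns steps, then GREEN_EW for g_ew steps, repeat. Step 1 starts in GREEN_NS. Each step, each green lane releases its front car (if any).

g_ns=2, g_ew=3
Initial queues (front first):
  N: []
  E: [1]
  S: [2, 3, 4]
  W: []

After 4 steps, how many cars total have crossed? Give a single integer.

Step 1 [NS]: N:empty,E:wait,S:car2-GO,W:wait | queues: N=0 E=1 S=2 W=0
Step 2 [NS]: N:empty,E:wait,S:car3-GO,W:wait | queues: N=0 E=1 S=1 W=0
Step 3 [EW]: N:wait,E:car1-GO,S:wait,W:empty | queues: N=0 E=0 S=1 W=0
Step 4 [EW]: N:wait,E:empty,S:wait,W:empty | queues: N=0 E=0 S=1 W=0
Cars crossed by step 4: 3

Answer: 3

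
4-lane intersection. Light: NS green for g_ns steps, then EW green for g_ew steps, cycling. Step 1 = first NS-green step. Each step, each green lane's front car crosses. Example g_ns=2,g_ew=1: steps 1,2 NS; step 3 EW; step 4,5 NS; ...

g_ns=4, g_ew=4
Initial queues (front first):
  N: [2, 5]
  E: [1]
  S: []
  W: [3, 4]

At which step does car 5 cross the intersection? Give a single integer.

Step 1 [NS]: N:car2-GO,E:wait,S:empty,W:wait | queues: N=1 E=1 S=0 W=2
Step 2 [NS]: N:car5-GO,E:wait,S:empty,W:wait | queues: N=0 E=1 S=0 W=2
Step 3 [NS]: N:empty,E:wait,S:empty,W:wait | queues: N=0 E=1 S=0 W=2
Step 4 [NS]: N:empty,E:wait,S:empty,W:wait | queues: N=0 E=1 S=0 W=2
Step 5 [EW]: N:wait,E:car1-GO,S:wait,W:car3-GO | queues: N=0 E=0 S=0 W=1
Step 6 [EW]: N:wait,E:empty,S:wait,W:car4-GO | queues: N=0 E=0 S=0 W=0
Car 5 crosses at step 2

2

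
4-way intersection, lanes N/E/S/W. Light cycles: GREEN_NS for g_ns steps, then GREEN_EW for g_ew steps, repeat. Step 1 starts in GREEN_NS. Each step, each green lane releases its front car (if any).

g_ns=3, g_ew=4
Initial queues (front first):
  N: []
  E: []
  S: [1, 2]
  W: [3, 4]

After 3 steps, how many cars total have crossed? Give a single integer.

Answer: 2

Derivation:
Step 1 [NS]: N:empty,E:wait,S:car1-GO,W:wait | queues: N=0 E=0 S=1 W=2
Step 2 [NS]: N:empty,E:wait,S:car2-GO,W:wait | queues: N=0 E=0 S=0 W=2
Step 3 [NS]: N:empty,E:wait,S:empty,W:wait | queues: N=0 E=0 S=0 W=2
Cars crossed by step 3: 2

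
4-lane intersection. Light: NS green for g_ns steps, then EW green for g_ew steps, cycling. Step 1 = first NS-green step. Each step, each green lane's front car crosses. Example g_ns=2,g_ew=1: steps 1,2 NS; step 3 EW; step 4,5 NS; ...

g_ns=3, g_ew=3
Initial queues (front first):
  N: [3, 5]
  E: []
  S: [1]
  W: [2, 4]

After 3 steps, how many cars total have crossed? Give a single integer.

Answer: 3

Derivation:
Step 1 [NS]: N:car3-GO,E:wait,S:car1-GO,W:wait | queues: N=1 E=0 S=0 W=2
Step 2 [NS]: N:car5-GO,E:wait,S:empty,W:wait | queues: N=0 E=0 S=0 W=2
Step 3 [NS]: N:empty,E:wait,S:empty,W:wait | queues: N=0 E=0 S=0 W=2
Cars crossed by step 3: 3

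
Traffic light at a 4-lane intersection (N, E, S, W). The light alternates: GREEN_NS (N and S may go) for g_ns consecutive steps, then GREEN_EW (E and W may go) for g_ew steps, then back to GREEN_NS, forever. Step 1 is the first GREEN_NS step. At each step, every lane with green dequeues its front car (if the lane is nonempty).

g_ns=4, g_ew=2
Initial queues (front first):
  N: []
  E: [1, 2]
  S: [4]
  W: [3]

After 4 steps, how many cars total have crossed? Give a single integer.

Answer: 1

Derivation:
Step 1 [NS]: N:empty,E:wait,S:car4-GO,W:wait | queues: N=0 E=2 S=0 W=1
Step 2 [NS]: N:empty,E:wait,S:empty,W:wait | queues: N=0 E=2 S=0 W=1
Step 3 [NS]: N:empty,E:wait,S:empty,W:wait | queues: N=0 E=2 S=0 W=1
Step 4 [NS]: N:empty,E:wait,S:empty,W:wait | queues: N=0 E=2 S=0 W=1
Cars crossed by step 4: 1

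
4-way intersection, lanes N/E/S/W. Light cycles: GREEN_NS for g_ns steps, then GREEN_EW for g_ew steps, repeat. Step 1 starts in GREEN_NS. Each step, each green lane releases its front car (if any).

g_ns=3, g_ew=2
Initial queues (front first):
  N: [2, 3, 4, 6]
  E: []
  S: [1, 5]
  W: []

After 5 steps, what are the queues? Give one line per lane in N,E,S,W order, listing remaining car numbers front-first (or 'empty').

Step 1 [NS]: N:car2-GO,E:wait,S:car1-GO,W:wait | queues: N=3 E=0 S=1 W=0
Step 2 [NS]: N:car3-GO,E:wait,S:car5-GO,W:wait | queues: N=2 E=0 S=0 W=0
Step 3 [NS]: N:car4-GO,E:wait,S:empty,W:wait | queues: N=1 E=0 S=0 W=0
Step 4 [EW]: N:wait,E:empty,S:wait,W:empty | queues: N=1 E=0 S=0 W=0
Step 5 [EW]: N:wait,E:empty,S:wait,W:empty | queues: N=1 E=0 S=0 W=0

N: 6
E: empty
S: empty
W: empty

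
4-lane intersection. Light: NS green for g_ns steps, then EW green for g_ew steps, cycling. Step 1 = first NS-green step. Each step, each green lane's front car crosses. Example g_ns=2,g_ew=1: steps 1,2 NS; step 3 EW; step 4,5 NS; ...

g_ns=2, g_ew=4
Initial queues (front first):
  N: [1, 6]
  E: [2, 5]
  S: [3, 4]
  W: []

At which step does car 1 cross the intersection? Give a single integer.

Step 1 [NS]: N:car1-GO,E:wait,S:car3-GO,W:wait | queues: N=1 E=2 S=1 W=0
Step 2 [NS]: N:car6-GO,E:wait,S:car4-GO,W:wait | queues: N=0 E=2 S=0 W=0
Step 3 [EW]: N:wait,E:car2-GO,S:wait,W:empty | queues: N=0 E=1 S=0 W=0
Step 4 [EW]: N:wait,E:car5-GO,S:wait,W:empty | queues: N=0 E=0 S=0 W=0
Car 1 crosses at step 1

1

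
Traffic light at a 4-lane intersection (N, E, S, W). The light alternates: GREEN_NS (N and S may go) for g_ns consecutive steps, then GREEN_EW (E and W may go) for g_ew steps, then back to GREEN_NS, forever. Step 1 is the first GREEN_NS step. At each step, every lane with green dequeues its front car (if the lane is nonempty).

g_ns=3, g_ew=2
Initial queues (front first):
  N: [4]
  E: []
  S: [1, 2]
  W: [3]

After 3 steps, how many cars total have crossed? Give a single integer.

Answer: 3

Derivation:
Step 1 [NS]: N:car4-GO,E:wait,S:car1-GO,W:wait | queues: N=0 E=0 S=1 W=1
Step 2 [NS]: N:empty,E:wait,S:car2-GO,W:wait | queues: N=0 E=0 S=0 W=1
Step 3 [NS]: N:empty,E:wait,S:empty,W:wait | queues: N=0 E=0 S=0 W=1
Cars crossed by step 3: 3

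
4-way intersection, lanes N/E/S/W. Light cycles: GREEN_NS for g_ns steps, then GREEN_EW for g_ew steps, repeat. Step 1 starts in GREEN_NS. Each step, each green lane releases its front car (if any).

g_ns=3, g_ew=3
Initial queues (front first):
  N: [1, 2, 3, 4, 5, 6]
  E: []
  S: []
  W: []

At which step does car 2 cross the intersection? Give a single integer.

Step 1 [NS]: N:car1-GO,E:wait,S:empty,W:wait | queues: N=5 E=0 S=0 W=0
Step 2 [NS]: N:car2-GO,E:wait,S:empty,W:wait | queues: N=4 E=0 S=0 W=0
Step 3 [NS]: N:car3-GO,E:wait,S:empty,W:wait | queues: N=3 E=0 S=0 W=0
Step 4 [EW]: N:wait,E:empty,S:wait,W:empty | queues: N=3 E=0 S=0 W=0
Step 5 [EW]: N:wait,E:empty,S:wait,W:empty | queues: N=3 E=0 S=0 W=0
Step 6 [EW]: N:wait,E:empty,S:wait,W:empty | queues: N=3 E=0 S=0 W=0
Step 7 [NS]: N:car4-GO,E:wait,S:empty,W:wait | queues: N=2 E=0 S=0 W=0
Step 8 [NS]: N:car5-GO,E:wait,S:empty,W:wait | queues: N=1 E=0 S=0 W=0
Step 9 [NS]: N:car6-GO,E:wait,S:empty,W:wait | queues: N=0 E=0 S=0 W=0
Car 2 crosses at step 2

2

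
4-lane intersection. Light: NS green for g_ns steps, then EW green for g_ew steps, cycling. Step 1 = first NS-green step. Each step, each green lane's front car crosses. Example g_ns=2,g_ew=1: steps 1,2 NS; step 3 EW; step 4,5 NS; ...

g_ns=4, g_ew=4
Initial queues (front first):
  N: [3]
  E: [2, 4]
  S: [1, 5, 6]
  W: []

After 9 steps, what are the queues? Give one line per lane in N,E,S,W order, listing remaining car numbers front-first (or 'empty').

Step 1 [NS]: N:car3-GO,E:wait,S:car1-GO,W:wait | queues: N=0 E=2 S=2 W=0
Step 2 [NS]: N:empty,E:wait,S:car5-GO,W:wait | queues: N=0 E=2 S=1 W=0
Step 3 [NS]: N:empty,E:wait,S:car6-GO,W:wait | queues: N=0 E=2 S=0 W=0
Step 4 [NS]: N:empty,E:wait,S:empty,W:wait | queues: N=0 E=2 S=0 W=0
Step 5 [EW]: N:wait,E:car2-GO,S:wait,W:empty | queues: N=0 E=1 S=0 W=0
Step 6 [EW]: N:wait,E:car4-GO,S:wait,W:empty | queues: N=0 E=0 S=0 W=0

N: empty
E: empty
S: empty
W: empty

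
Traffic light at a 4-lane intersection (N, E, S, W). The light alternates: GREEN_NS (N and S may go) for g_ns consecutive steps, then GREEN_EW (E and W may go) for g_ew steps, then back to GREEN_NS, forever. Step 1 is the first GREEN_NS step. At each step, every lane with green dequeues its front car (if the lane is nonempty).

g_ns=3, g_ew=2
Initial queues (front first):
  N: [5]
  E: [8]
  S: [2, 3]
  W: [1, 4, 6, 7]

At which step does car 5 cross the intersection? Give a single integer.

Step 1 [NS]: N:car5-GO,E:wait,S:car2-GO,W:wait | queues: N=0 E=1 S=1 W=4
Step 2 [NS]: N:empty,E:wait,S:car3-GO,W:wait | queues: N=0 E=1 S=0 W=4
Step 3 [NS]: N:empty,E:wait,S:empty,W:wait | queues: N=0 E=1 S=0 W=4
Step 4 [EW]: N:wait,E:car8-GO,S:wait,W:car1-GO | queues: N=0 E=0 S=0 W=3
Step 5 [EW]: N:wait,E:empty,S:wait,W:car4-GO | queues: N=0 E=0 S=0 W=2
Step 6 [NS]: N:empty,E:wait,S:empty,W:wait | queues: N=0 E=0 S=0 W=2
Step 7 [NS]: N:empty,E:wait,S:empty,W:wait | queues: N=0 E=0 S=0 W=2
Step 8 [NS]: N:empty,E:wait,S:empty,W:wait | queues: N=0 E=0 S=0 W=2
Step 9 [EW]: N:wait,E:empty,S:wait,W:car6-GO | queues: N=0 E=0 S=0 W=1
Step 10 [EW]: N:wait,E:empty,S:wait,W:car7-GO | queues: N=0 E=0 S=0 W=0
Car 5 crosses at step 1

1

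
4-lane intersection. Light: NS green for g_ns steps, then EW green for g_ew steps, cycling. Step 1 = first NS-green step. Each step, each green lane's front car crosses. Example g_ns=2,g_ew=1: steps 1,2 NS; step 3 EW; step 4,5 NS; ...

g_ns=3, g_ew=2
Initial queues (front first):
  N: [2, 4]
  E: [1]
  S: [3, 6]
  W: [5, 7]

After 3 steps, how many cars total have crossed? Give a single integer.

Answer: 4

Derivation:
Step 1 [NS]: N:car2-GO,E:wait,S:car3-GO,W:wait | queues: N=1 E=1 S=1 W=2
Step 2 [NS]: N:car4-GO,E:wait,S:car6-GO,W:wait | queues: N=0 E=1 S=0 W=2
Step 3 [NS]: N:empty,E:wait,S:empty,W:wait | queues: N=0 E=1 S=0 W=2
Cars crossed by step 3: 4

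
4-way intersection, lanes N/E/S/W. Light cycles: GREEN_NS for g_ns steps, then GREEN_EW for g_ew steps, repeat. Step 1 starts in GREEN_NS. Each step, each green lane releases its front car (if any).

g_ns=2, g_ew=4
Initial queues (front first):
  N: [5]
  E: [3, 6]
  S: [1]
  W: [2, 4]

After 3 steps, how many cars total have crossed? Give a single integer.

Step 1 [NS]: N:car5-GO,E:wait,S:car1-GO,W:wait | queues: N=0 E=2 S=0 W=2
Step 2 [NS]: N:empty,E:wait,S:empty,W:wait | queues: N=0 E=2 S=0 W=2
Step 3 [EW]: N:wait,E:car3-GO,S:wait,W:car2-GO | queues: N=0 E=1 S=0 W=1
Cars crossed by step 3: 4

Answer: 4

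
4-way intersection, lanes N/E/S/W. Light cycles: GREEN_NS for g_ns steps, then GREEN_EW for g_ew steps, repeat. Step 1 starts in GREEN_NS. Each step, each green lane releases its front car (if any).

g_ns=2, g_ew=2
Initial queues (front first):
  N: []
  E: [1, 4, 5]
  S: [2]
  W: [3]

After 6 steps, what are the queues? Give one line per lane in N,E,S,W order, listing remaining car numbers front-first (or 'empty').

Step 1 [NS]: N:empty,E:wait,S:car2-GO,W:wait | queues: N=0 E=3 S=0 W=1
Step 2 [NS]: N:empty,E:wait,S:empty,W:wait | queues: N=0 E=3 S=0 W=1
Step 3 [EW]: N:wait,E:car1-GO,S:wait,W:car3-GO | queues: N=0 E=2 S=0 W=0
Step 4 [EW]: N:wait,E:car4-GO,S:wait,W:empty | queues: N=0 E=1 S=0 W=0
Step 5 [NS]: N:empty,E:wait,S:empty,W:wait | queues: N=0 E=1 S=0 W=0
Step 6 [NS]: N:empty,E:wait,S:empty,W:wait | queues: N=0 E=1 S=0 W=0

N: empty
E: 5
S: empty
W: empty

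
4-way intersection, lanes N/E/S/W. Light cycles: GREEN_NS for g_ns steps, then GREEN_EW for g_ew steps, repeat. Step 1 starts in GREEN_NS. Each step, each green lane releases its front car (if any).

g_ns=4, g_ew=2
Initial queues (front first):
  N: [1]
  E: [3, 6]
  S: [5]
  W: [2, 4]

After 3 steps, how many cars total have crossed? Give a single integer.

Answer: 2

Derivation:
Step 1 [NS]: N:car1-GO,E:wait,S:car5-GO,W:wait | queues: N=0 E=2 S=0 W=2
Step 2 [NS]: N:empty,E:wait,S:empty,W:wait | queues: N=0 E=2 S=0 W=2
Step 3 [NS]: N:empty,E:wait,S:empty,W:wait | queues: N=0 E=2 S=0 W=2
Cars crossed by step 3: 2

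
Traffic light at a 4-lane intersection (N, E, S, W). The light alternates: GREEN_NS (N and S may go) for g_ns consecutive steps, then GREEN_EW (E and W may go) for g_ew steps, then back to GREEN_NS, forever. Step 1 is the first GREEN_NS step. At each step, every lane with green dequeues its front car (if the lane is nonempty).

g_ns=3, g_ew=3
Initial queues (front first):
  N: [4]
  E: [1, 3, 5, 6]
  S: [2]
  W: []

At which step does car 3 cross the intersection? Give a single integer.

Step 1 [NS]: N:car4-GO,E:wait,S:car2-GO,W:wait | queues: N=0 E=4 S=0 W=0
Step 2 [NS]: N:empty,E:wait,S:empty,W:wait | queues: N=0 E=4 S=0 W=0
Step 3 [NS]: N:empty,E:wait,S:empty,W:wait | queues: N=0 E=4 S=0 W=0
Step 4 [EW]: N:wait,E:car1-GO,S:wait,W:empty | queues: N=0 E=3 S=0 W=0
Step 5 [EW]: N:wait,E:car3-GO,S:wait,W:empty | queues: N=0 E=2 S=0 W=0
Step 6 [EW]: N:wait,E:car5-GO,S:wait,W:empty | queues: N=0 E=1 S=0 W=0
Step 7 [NS]: N:empty,E:wait,S:empty,W:wait | queues: N=0 E=1 S=0 W=0
Step 8 [NS]: N:empty,E:wait,S:empty,W:wait | queues: N=0 E=1 S=0 W=0
Step 9 [NS]: N:empty,E:wait,S:empty,W:wait | queues: N=0 E=1 S=0 W=0
Step 10 [EW]: N:wait,E:car6-GO,S:wait,W:empty | queues: N=0 E=0 S=0 W=0
Car 3 crosses at step 5

5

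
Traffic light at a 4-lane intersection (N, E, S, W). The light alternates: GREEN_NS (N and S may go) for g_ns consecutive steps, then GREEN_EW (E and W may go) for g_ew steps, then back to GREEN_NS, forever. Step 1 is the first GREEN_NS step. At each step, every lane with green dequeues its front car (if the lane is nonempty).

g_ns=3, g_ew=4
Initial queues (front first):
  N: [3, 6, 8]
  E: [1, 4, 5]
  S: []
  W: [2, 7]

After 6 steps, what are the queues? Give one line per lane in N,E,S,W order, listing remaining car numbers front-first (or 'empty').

Step 1 [NS]: N:car3-GO,E:wait,S:empty,W:wait | queues: N=2 E=3 S=0 W=2
Step 2 [NS]: N:car6-GO,E:wait,S:empty,W:wait | queues: N=1 E=3 S=0 W=2
Step 3 [NS]: N:car8-GO,E:wait,S:empty,W:wait | queues: N=0 E=3 S=0 W=2
Step 4 [EW]: N:wait,E:car1-GO,S:wait,W:car2-GO | queues: N=0 E=2 S=0 W=1
Step 5 [EW]: N:wait,E:car4-GO,S:wait,W:car7-GO | queues: N=0 E=1 S=0 W=0
Step 6 [EW]: N:wait,E:car5-GO,S:wait,W:empty | queues: N=0 E=0 S=0 W=0

N: empty
E: empty
S: empty
W: empty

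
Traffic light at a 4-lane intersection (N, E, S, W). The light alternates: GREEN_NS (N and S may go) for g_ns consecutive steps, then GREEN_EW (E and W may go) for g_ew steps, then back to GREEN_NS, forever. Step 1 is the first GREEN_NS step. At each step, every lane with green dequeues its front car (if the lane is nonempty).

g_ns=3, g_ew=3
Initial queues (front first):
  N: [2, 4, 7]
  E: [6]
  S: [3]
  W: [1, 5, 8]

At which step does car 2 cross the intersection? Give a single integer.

Step 1 [NS]: N:car2-GO,E:wait,S:car3-GO,W:wait | queues: N=2 E=1 S=0 W=3
Step 2 [NS]: N:car4-GO,E:wait,S:empty,W:wait | queues: N=1 E=1 S=0 W=3
Step 3 [NS]: N:car7-GO,E:wait,S:empty,W:wait | queues: N=0 E=1 S=0 W=3
Step 4 [EW]: N:wait,E:car6-GO,S:wait,W:car1-GO | queues: N=0 E=0 S=0 W=2
Step 5 [EW]: N:wait,E:empty,S:wait,W:car5-GO | queues: N=0 E=0 S=0 W=1
Step 6 [EW]: N:wait,E:empty,S:wait,W:car8-GO | queues: N=0 E=0 S=0 W=0
Car 2 crosses at step 1

1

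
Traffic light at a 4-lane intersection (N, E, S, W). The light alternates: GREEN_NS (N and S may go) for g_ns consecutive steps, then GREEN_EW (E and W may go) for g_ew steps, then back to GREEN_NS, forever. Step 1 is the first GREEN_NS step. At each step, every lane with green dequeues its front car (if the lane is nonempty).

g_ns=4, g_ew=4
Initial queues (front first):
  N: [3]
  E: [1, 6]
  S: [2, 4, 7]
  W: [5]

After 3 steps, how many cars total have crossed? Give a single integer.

Step 1 [NS]: N:car3-GO,E:wait,S:car2-GO,W:wait | queues: N=0 E=2 S=2 W=1
Step 2 [NS]: N:empty,E:wait,S:car4-GO,W:wait | queues: N=0 E=2 S=1 W=1
Step 3 [NS]: N:empty,E:wait,S:car7-GO,W:wait | queues: N=0 E=2 S=0 W=1
Cars crossed by step 3: 4

Answer: 4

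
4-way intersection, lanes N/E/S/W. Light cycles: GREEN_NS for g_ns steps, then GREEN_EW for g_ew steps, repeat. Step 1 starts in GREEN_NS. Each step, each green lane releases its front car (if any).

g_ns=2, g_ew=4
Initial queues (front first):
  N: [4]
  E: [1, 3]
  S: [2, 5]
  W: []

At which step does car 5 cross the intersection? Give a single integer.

Step 1 [NS]: N:car4-GO,E:wait,S:car2-GO,W:wait | queues: N=0 E=2 S=1 W=0
Step 2 [NS]: N:empty,E:wait,S:car5-GO,W:wait | queues: N=0 E=2 S=0 W=0
Step 3 [EW]: N:wait,E:car1-GO,S:wait,W:empty | queues: N=0 E=1 S=0 W=0
Step 4 [EW]: N:wait,E:car3-GO,S:wait,W:empty | queues: N=0 E=0 S=0 W=0
Car 5 crosses at step 2

2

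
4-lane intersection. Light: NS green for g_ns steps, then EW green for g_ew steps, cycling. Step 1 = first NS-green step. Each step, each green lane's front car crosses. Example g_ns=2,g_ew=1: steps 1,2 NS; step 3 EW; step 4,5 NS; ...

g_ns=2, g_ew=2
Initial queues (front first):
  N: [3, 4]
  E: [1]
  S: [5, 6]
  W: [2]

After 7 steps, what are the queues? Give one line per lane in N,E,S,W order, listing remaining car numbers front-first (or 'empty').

Step 1 [NS]: N:car3-GO,E:wait,S:car5-GO,W:wait | queues: N=1 E=1 S=1 W=1
Step 2 [NS]: N:car4-GO,E:wait,S:car6-GO,W:wait | queues: N=0 E=1 S=0 W=1
Step 3 [EW]: N:wait,E:car1-GO,S:wait,W:car2-GO | queues: N=0 E=0 S=0 W=0

N: empty
E: empty
S: empty
W: empty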